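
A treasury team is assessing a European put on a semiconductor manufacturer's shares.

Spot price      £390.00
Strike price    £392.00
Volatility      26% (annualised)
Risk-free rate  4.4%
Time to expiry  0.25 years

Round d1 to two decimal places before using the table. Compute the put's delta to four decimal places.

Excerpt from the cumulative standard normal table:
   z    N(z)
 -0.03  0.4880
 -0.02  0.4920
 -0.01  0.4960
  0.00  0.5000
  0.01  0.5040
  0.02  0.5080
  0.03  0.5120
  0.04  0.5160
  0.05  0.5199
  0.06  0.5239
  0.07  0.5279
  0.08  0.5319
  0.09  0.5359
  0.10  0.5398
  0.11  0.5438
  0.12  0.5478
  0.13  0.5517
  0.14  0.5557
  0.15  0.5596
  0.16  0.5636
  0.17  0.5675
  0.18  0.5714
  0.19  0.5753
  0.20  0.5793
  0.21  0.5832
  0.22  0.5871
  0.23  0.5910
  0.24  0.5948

T = 0.25;  σ√T = 0.1300
d₁ = [ln(390/392) + (0.044 + 0.26²/2)·0.25] / 0.1300 = [-0.0051 + 0.0195] / 0.1300 = 0.1103 which rounds to 0.11
N(d₁) = N(0.11) = 0.5438
Δ_put = N(d₁) − 1 = 0.5438 − 1 = -0.4562

-0.4562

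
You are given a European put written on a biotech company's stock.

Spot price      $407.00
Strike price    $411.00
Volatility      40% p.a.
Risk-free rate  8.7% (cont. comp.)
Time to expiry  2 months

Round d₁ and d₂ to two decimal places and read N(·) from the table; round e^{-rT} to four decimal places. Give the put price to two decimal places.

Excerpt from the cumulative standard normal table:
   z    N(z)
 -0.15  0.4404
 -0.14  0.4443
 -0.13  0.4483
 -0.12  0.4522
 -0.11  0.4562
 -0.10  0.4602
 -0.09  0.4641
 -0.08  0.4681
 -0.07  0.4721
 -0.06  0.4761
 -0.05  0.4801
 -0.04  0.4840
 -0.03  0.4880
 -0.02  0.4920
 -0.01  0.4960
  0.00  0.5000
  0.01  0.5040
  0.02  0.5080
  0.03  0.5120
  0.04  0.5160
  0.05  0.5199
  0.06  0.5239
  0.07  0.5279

$24.93

σ√T = 0.4·√0.1667 = 0.1633
ln(S/K) + (r + σ²/2)T = ln(407/411) + (0.087 + 0.4²/2)·0.1667 = -0.0098 + 0.0278 = 0.0181
d₁ = 0.0181 / 0.1633 = 0.1106 which rounds to 0.11
d₂ = d₁ − σ√T = 0.1106 − 0.1633 = -0.0527 which rounds to -0.05
e^(−rT) = e^(−0.087·0.1667) = 0.9856
N(−d₂) = N(0.05) = 0.5199;  N(−d₁) = N(-0.11) = 0.4562
P = 411·0.9856·0.5199 − 407·0.4562 = 210.6019 − 185.6734 = 24.9285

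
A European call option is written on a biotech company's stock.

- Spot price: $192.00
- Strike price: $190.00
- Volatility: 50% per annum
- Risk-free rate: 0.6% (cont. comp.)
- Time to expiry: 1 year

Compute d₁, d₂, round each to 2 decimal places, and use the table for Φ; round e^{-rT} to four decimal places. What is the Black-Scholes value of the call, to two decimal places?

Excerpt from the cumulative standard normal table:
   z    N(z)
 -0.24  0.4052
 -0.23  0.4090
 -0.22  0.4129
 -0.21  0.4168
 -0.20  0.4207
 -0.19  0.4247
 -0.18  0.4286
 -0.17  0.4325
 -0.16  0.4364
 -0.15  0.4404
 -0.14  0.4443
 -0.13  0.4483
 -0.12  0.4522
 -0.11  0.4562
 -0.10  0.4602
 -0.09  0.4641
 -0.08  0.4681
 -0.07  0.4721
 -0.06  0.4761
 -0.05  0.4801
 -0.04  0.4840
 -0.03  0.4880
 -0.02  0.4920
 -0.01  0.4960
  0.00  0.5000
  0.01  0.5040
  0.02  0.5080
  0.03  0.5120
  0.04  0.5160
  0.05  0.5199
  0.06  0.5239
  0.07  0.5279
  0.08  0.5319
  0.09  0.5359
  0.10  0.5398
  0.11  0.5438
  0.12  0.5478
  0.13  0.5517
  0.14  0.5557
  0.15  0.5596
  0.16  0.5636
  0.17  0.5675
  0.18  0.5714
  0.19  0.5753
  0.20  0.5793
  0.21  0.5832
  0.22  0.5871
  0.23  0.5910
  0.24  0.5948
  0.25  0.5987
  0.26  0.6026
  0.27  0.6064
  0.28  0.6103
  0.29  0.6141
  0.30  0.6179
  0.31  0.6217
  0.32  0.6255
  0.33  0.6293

T = 1;  σ√T = 0.5000
d₁ = [ln(192/190) + (0.006 + ½·0.5²)·1] / (σ√T) = (0.0105 + 0.1310) / 0.5000 = 0.2829 ≈ 0.28
d₂ = 0.2829 − 0.5000 = -0.2171 ≈ -0.22
e^(−rT) = e^(−0.006·1) = 0.9940
N(d₁) = N(0.28) = 0.6103;  N(d₂) = N(-0.22) = 0.4129
C = 192·0.6103 − 190·0.9940·0.4129 = 117.1776 − 77.9803 = 39.1973

$39.20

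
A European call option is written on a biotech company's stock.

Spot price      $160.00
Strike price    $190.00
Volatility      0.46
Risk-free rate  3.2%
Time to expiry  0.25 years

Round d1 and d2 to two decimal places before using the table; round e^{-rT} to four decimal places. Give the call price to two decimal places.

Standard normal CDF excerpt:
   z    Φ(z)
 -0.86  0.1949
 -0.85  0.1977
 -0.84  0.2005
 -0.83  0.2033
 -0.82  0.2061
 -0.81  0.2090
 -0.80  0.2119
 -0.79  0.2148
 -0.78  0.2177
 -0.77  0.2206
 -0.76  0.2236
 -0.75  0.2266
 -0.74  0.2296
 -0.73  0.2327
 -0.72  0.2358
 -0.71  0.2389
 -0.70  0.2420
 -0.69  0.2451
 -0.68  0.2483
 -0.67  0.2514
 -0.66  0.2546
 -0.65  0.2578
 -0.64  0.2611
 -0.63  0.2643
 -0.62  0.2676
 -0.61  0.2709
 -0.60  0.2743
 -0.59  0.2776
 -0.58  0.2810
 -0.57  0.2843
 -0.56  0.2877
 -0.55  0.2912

σ√T = 0.46·√0.25 = 0.2300
d₁ = [ln(160/190) + (0.032 + 0.46²/2)·0.25] / 0.2300 = [-0.1719 + 0.0345] / 0.2300 = -0.5974 ⇒ -0.60
d₂ = d₁ − σ√T = -0.5974 − 0.2300 = -0.8274 ⇒ -0.83
exp(−rT) = exp(−0.032·0.25) = 0.9920
C = 160·N(-0.60) − 190·0.9920·N(-0.83) = 160·0.2743 − 190·0.9920·0.2033 = 43.8880 − 38.3180 = 5.5700

$5.57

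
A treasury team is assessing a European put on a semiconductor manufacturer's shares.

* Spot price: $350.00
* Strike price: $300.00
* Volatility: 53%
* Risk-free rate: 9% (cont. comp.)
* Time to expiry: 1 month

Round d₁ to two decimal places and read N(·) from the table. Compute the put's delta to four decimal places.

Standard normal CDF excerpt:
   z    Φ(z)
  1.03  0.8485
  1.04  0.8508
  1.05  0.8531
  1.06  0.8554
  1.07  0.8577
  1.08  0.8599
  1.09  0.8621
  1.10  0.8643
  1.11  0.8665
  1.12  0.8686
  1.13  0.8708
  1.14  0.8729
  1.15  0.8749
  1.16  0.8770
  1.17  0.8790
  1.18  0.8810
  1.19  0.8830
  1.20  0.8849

σ√T = 0.53·√0.08333 = 0.1530
d₁ = [ln(350/300) + (0.09 + 0.53²/2)·0.08333] / 0.1530 = [0.1542 + 0.0192] / 0.1530 = 1.1331 which rounds to 1.13
N(d₁) = N(1.13) = 0.8708
Δ_put = N(d₁) − 1 = 0.8708 − 1 = -0.1292

-0.1292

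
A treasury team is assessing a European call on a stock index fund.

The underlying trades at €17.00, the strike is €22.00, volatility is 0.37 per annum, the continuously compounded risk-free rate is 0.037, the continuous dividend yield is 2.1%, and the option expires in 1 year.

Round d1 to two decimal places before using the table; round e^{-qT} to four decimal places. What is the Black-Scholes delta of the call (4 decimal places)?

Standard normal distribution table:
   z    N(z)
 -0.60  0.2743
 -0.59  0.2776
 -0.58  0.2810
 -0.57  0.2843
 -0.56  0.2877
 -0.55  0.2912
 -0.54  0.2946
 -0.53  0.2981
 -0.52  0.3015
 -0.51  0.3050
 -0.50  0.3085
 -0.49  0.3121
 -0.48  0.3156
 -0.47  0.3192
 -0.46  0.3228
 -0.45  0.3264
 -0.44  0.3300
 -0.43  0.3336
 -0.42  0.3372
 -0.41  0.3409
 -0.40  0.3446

0.3126

σ√T = 0.37 × 1.0000 = 0.3700
ln(S/K) + (r − q + σ²/2)T = ln(17/22) + (0.037 − 0.021 + 0.37²/2)·1 = -0.2578 + 0.0844 = -0.1734
d₁ = -0.1734 / 0.3700 = -0.4686 → -0.47
N(d₁) = N(-0.47) = 0.3192
Δ_call = e^(−qT)·N(d₁) = 0.9792·0.3192 = 0.3126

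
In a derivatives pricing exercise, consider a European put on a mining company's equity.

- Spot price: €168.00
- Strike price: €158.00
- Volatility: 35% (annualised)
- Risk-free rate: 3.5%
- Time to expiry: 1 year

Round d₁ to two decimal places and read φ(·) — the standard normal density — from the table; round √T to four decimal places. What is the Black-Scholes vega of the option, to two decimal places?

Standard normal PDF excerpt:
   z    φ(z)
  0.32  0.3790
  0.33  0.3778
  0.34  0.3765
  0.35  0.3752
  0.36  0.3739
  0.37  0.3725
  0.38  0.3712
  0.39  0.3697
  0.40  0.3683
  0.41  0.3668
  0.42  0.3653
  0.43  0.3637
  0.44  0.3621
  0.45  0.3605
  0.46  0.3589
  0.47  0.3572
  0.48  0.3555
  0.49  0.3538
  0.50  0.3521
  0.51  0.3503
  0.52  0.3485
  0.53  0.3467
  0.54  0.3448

T = 1;  σ√T = 0.3500
d₁ = [ln(168/158) + (0.035 + 0.35²/2)·1] / 0.3500 = [0.0614 + 0.0963] / 0.3500 = 0.4503 which rounds to 0.45
√T = √1 = 1.0000
φ(d₁) = φ(0.45) = 0.3605
vega = S·φ(d₁)·√T = 168·0.3605·1.0000 = 60.5640

60.56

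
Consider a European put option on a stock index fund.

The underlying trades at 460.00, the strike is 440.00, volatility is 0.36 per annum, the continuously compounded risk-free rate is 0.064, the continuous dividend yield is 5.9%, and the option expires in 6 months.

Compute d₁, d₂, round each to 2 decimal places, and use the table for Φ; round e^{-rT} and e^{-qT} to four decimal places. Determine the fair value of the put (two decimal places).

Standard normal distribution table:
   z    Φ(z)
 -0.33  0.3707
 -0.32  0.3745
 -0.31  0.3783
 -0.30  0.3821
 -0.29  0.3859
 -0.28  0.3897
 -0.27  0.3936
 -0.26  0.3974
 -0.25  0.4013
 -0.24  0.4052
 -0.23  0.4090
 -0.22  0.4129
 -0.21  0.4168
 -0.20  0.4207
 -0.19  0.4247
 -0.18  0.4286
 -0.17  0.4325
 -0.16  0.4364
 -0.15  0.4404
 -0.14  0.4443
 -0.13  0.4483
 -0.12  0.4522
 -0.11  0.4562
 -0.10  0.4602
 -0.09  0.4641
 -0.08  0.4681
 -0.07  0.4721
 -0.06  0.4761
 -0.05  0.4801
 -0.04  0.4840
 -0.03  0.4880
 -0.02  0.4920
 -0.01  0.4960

T = 0.5;  σ√T = 0.2546
ln(S/K) + (r − q + σ²/2)T = ln(460/440) + (0.064 − 0.059 + 0.36²/2)·0.5 = 0.0445 + 0.0349 = 0.0794
d₁ = 0.0794 / 0.2546 = 0.3117 → 0.31
d₂ = d₁ − σ√T = 0.3117 − 0.2546 = 0.0572 → 0.06
exp(−qT) = exp(−0.059·0.5) = 0.9709;  exp(−rT) = exp(−0.064·0.5) = 0.9685
N(−d₂) = N(-0.06) = 0.4761;  N(−d₁) = N(-0.31) = 0.3783
P = 440·0.9685·0.4761 − 460·0.9709·0.3783 = 202.8853 − 168.9541 = 33.9312

33.93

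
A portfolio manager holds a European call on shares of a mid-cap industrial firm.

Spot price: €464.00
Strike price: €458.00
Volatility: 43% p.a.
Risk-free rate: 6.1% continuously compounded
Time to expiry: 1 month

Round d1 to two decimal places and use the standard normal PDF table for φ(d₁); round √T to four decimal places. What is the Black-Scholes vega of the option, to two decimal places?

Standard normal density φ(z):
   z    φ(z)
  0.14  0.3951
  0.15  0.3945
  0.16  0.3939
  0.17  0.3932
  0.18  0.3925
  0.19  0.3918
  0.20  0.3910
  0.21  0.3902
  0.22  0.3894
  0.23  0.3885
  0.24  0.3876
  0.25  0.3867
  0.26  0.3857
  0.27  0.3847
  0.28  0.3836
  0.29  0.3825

T = 0.08333;  σ√T = 0.1241
d₁ = [ln(464/458) + (0.061 + 0.43²/2)·0.08333] / 0.1241 = [0.0130 + 0.0128] / 0.1241 = 0.2079 ≈ 0.21
√T = √0.08333 = 0.2887
φ(d₁) = φ(0.21) = 0.3902
vega = S·φ(d₁)·√T = 464·0.3902·0.2887 = 52.2699

52.27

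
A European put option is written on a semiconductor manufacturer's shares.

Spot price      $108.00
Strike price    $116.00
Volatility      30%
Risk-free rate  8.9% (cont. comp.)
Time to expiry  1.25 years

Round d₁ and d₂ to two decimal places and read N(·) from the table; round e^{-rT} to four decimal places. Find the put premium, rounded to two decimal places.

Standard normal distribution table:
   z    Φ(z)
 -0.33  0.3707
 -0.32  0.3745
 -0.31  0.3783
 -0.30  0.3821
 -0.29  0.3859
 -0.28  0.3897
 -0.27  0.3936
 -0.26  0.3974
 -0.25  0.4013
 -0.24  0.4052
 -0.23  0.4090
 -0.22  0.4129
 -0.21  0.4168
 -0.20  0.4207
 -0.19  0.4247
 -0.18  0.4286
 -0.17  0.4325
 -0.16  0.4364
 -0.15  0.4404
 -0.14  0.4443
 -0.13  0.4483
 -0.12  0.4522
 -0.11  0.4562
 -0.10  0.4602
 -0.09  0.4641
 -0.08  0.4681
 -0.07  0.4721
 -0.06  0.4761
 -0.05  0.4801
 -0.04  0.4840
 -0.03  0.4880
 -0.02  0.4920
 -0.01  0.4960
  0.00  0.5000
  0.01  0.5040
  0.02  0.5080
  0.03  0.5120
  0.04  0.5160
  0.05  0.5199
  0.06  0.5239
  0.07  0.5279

σ√T = 0.3 × 1.1180 = 0.3354
ln(S/K) + (r + σ²/2)T = ln(108/116) + (0.089 + 0.3²/2)·1.25 = -0.0715 + 0.1675 = 0.0960
d₁ = 0.0960 / 0.3354 = 0.2863 which rounds to 0.29
d₂ = d₁ − σ√T = 0.2863 − 0.3354 = -0.0491 which rounds to -0.05
exp(−rT) = exp(−0.089·1.25) = 0.8947
N(−d₂) = N(0.05) = 0.5199;  N(−d₁) = N(-0.29) = 0.3859
P = 116·0.8947·0.5199 − 108·0.3859 = 53.9579 − 41.6772 = 12.2807

$12.28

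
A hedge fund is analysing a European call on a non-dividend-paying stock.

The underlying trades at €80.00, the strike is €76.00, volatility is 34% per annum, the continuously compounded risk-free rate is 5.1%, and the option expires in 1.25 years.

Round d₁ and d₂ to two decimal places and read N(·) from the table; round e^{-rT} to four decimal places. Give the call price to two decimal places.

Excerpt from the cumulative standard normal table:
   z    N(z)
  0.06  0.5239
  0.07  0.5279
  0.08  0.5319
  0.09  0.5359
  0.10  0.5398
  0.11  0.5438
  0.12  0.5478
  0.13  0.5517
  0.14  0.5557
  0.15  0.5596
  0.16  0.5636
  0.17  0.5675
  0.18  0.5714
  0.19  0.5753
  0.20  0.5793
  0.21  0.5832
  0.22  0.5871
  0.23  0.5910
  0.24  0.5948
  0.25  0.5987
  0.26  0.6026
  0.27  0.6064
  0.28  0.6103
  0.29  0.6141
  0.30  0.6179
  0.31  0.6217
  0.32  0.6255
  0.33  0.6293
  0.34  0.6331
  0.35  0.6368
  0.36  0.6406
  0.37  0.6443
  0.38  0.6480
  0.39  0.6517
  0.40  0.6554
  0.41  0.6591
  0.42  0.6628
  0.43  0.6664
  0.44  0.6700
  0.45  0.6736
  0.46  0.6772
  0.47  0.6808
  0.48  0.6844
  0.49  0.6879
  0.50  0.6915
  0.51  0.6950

€16.26

σ√T = 0.34·√1.25 = 0.3801
d₁ = [ln(80/76) + (0.051 + 0.34²/2)·1.25] / 0.3801 = [0.0513 + 0.1360] / 0.3801 = 0.4927 which rounds to 0.49
d₂ = d₁ − σ√T = 0.4927 − 0.3801 = 0.1126 which rounds to 0.11
exp(−rT) = exp(−0.051·1.25) = 0.9382
N(d₁) = N(0.49) = 0.6879;  N(d₂) = N(0.11) = 0.5438
C = 80·0.6879 − 76·0.9382·0.5438 = 55.0320 − 38.7747 = 16.2573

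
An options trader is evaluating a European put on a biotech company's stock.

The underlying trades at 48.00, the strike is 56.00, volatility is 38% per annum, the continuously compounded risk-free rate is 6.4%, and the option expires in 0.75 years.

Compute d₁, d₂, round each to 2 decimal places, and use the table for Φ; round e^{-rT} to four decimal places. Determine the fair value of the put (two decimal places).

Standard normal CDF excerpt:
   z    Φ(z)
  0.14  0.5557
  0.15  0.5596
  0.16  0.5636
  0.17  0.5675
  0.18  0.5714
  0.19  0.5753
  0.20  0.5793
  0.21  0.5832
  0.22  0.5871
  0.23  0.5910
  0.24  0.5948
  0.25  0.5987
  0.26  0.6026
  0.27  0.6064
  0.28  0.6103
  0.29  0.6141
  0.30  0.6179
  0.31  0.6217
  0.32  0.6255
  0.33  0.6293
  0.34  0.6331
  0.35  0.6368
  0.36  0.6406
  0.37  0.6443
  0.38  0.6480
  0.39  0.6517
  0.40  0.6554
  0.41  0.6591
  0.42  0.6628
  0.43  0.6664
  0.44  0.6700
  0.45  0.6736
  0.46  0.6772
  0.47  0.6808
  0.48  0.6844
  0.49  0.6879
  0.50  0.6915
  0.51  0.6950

9.66

σ√T = 0.38·√0.75 = 0.3291
d₁ = [ln(48/56) + (0.064 + ½·0.38²)·0.75] / (σ√T) = (-0.1542 + 0.1021) / 0.3291 = -0.1580 → -0.16
d₂ = -0.1580 − 0.3291 = -0.4871 → -0.49
e^(−rT) = e^(−0.064·0.75) = 0.9531
N(−d₂) = N(0.49) = 0.6879;  N(−d₁) = N(0.16) = 0.5636
P = 56·0.9531·0.6879 − 48·0.5636 = 36.7157 − 27.0528 = 9.6629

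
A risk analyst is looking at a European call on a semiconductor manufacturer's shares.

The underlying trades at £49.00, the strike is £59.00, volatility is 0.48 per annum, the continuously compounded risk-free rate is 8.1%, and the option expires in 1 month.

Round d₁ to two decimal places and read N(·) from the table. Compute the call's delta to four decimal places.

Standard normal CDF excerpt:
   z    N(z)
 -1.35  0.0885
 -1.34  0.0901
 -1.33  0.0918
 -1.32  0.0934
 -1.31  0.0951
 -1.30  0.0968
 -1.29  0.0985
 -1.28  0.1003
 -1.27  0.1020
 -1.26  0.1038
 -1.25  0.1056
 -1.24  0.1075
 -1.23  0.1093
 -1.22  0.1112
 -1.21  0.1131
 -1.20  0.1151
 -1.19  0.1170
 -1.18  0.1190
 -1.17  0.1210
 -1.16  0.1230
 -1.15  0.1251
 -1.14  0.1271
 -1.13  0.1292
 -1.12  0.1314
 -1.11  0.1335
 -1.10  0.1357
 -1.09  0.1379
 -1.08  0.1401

T = 0.08333;  σ√T = 0.1386
d₁ = [ln(49/59) + (0.081 + 0.48²/2)·0.08333] / 0.1386 = [-0.1857 + 0.0163] / 0.1386 = -1.2223 which rounds to -1.22
N(d₁) = N(-1.22) = 0.1112
Δ_call = N(d₁) = 0.1112

0.1112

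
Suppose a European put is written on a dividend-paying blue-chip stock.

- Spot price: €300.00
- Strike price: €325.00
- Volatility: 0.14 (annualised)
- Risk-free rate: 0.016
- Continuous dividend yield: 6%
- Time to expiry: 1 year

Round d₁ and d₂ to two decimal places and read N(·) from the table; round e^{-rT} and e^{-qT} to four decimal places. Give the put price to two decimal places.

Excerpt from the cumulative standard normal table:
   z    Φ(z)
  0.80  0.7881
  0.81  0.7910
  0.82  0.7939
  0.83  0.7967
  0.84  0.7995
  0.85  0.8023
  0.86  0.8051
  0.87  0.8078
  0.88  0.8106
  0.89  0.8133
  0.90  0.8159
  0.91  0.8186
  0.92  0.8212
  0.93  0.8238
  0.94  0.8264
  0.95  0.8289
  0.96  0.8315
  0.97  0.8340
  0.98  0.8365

T = 1;  σ√T = 0.1400
ln(S/K) + (r − q + σ²/2)T = ln(300/325) + (0.016 − 0.06 + 0.14²/2)·1 = -0.0800 − 0.0342 = -0.1142
d₁ = -0.1142 / 0.1400 = -0.8160 ≈ -0.82
d₂ = d₁ − σ√T = -0.8160 − 0.1400 = -0.9560 ≈ -0.96
e^(−qT) = e^(−0.06·1) = 0.9418;  e^(−rT) = e^(−0.016·1) = 0.9841
N(−d₂) = N(0.96) = 0.8315;  N(−d₁) = N(0.82) = 0.7939
P = 325·0.9841·0.8315 − 300·0.9418·0.7939 = 265.9407 − 224.3085 = 41.6322

€41.63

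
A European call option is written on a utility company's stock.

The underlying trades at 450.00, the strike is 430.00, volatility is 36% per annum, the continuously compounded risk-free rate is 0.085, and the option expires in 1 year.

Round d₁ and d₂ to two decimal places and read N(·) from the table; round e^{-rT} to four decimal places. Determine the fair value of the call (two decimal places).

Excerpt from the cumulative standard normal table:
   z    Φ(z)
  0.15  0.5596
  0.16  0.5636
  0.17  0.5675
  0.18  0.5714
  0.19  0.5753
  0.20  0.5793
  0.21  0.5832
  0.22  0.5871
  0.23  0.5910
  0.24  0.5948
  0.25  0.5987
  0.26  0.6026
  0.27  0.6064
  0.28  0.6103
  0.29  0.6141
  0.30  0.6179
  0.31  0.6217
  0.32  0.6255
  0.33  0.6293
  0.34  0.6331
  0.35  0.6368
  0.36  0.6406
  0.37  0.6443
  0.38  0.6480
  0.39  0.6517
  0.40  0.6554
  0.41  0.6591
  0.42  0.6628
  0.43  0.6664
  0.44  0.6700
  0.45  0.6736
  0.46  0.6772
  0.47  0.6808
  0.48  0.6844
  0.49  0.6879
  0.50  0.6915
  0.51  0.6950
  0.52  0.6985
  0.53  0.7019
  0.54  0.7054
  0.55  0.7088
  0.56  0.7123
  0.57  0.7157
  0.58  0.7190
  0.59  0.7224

σ√T = 0.36·√1 = 0.3600
d₁ = [ln(450/430) + (0.085 + 0.36²/2)·1] / 0.3600 = [0.0455 + 0.1498] / 0.3600 = 0.5424 ⇒ 0.54
d₂ = d₁ − σ√T = 0.5424 − 0.3600 = 0.1824 ⇒ 0.18
e^(−rT) = e^(−0.085·1) = 0.9185
N(d₁) = N(0.54) = 0.7054;  N(d₂) = N(0.18) = 0.5714
C = 450·0.7054 − 430·0.9185·0.5714 = 317.4300 − 225.6773 = 91.7527

91.75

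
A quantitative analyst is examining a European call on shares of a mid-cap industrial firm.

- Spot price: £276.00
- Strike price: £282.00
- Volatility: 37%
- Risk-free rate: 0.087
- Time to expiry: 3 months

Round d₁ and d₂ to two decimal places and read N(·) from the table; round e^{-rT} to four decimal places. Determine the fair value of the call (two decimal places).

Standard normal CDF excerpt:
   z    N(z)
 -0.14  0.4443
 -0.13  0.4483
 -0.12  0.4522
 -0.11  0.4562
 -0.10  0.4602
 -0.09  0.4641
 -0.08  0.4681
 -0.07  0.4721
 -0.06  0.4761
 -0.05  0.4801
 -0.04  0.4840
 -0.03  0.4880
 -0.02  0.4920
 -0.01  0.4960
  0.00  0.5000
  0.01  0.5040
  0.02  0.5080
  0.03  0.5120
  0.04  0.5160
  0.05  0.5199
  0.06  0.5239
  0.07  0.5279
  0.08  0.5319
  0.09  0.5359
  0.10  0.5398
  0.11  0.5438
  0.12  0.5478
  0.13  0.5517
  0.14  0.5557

σ√T = 0.37·√0.25 = 0.1850
ln(S/K) + (r + σ²/2)T = ln(276/282) + (0.087 + 0.37²/2)·0.25 = -0.0215 + 0.0389 = 0.0174
d₁ = 0.0174 / 0.1850 = 0.0938 → 0.09
d₂ = d₁ − σ√T = 0.0938 − 0.1850 = -0.0912 → -0.09
exp(−rT) = exp(−0.087·0.25) = 0.9785
N(d₁) = N(0.09) = 0.5359;  N(d₂) = N(-0.09) = 0.4641
C = 276·0.5359 − 282·0.9785·0.4641 = 147.9084 − 128.0624 = 19.8460

£19.85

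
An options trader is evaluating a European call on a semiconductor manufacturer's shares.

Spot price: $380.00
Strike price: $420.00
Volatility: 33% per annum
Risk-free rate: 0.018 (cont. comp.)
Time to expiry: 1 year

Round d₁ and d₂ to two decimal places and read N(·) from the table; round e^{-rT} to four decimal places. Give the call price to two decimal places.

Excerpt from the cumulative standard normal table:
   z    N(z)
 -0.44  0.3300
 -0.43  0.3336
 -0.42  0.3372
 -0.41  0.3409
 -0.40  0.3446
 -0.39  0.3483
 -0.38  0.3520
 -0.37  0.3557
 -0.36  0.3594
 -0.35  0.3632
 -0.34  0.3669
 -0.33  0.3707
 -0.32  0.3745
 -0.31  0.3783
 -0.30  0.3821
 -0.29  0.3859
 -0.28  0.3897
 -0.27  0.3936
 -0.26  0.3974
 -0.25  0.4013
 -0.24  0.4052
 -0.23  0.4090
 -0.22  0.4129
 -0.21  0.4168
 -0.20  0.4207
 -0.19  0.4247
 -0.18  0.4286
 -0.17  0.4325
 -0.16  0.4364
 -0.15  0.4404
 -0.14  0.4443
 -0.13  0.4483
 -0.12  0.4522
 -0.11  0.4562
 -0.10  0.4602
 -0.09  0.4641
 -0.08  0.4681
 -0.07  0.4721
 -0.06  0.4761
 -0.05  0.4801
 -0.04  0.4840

σ√T = 0.33·√1 = 0.3300
ln(S/K) + (r + σ²/2)T = ln(380/420) + (0.018 + 0.33²/2)·1 = -0.1001 + 0.0725 = -0.0276
d₁ = -0.0276 / 0.3300 = -0.0837 ⇒ -0.08
d₂ = d₁ − σ√T = -0.0837 − 0.3300 = -0.4137 ⇒ -0.41
e^(−rT) = e^(−0.018·1) = 0.9822
N(d₁) = N(-0.08) = 0.4681;  N(d₂) = N(-0.41) = 0.3409
C = 380·0.4681 − 420·0.9822·0.3409 = 177.8780 − 140.6294 = 37.2486

$37.25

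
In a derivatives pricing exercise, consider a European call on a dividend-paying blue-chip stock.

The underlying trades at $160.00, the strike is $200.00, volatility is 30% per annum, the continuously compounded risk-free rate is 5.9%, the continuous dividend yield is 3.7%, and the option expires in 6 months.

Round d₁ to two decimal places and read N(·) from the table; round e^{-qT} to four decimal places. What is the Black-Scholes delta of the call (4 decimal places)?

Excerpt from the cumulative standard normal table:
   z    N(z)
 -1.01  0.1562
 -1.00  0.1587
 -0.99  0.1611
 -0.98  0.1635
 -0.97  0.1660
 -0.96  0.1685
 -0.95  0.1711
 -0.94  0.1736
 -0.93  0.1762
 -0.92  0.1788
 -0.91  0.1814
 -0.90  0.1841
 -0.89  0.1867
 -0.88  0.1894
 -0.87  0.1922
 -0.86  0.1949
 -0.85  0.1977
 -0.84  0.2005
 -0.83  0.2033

0.1833

T = 0.5;  σ√T = 0.2121
ln(S/K) + (r − q + σ²/2)T = ln(160/200) + (0.059 − 0.037 + 0.3²/2)·0.5 = -0.2231 + 0.0335 = -0.1896
d₁ = -0.1896 / 0.2121 = -0.8940 which rounds to -0.89
N(d₁) = N(-0.89) = 0.1867
Δ_call = e^(−qT)·N(d₁) = 0.9817·0.1867 = 0.1833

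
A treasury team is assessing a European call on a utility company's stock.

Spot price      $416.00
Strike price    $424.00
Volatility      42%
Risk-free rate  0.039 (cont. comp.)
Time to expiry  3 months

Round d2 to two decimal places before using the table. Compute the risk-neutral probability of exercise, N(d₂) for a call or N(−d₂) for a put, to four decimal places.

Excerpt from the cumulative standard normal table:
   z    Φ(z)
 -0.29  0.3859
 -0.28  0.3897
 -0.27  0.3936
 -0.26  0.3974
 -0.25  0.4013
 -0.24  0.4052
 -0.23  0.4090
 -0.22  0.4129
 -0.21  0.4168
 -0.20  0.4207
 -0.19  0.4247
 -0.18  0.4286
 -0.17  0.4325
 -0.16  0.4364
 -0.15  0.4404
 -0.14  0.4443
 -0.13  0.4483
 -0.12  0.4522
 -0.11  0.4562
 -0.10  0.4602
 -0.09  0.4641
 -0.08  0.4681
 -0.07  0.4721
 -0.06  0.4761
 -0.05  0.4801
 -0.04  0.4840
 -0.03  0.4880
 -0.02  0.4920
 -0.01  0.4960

σ√T = 0.42·√0.25 = 0.2100
d₁ = [ln(416/424) + (0.039 + 0.42²/2)·0.25] / 0.2100 = [-0.0190 + 0.0318] / 0.2100 = 0.0607 → 0.06
d₂ = d₁ − σ√T = 0.0607 − 0.2100 = -0.1493 → -0.15
Risk-neutral Pr[S_T > K] = N(d₂) = N(-0.15) = 0.4404

0.4404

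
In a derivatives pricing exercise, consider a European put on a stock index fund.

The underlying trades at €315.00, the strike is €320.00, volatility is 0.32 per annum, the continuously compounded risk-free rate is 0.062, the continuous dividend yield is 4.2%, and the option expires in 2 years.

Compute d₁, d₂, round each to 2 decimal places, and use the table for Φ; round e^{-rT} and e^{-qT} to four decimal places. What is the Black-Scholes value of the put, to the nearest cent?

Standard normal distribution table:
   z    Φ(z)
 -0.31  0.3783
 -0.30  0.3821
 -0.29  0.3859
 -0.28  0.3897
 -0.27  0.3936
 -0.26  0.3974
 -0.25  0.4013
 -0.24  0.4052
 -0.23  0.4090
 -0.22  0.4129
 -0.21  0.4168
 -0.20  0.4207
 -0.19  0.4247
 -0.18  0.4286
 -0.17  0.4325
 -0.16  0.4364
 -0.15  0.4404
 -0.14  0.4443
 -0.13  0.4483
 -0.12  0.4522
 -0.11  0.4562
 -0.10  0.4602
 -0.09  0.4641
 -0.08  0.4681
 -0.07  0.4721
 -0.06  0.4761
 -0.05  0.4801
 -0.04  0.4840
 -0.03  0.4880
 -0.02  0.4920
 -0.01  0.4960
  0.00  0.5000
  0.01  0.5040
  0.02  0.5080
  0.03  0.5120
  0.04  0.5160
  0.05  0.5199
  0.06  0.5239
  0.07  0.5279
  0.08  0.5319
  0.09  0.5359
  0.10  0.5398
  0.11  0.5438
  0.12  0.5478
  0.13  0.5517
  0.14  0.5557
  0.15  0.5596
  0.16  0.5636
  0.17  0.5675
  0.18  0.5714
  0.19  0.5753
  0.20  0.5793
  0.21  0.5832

σ√T = 0.32 × 1.4142 = 0.4525
d₁ = [ln(315/320) + (0.062 − 0.042 + 0.32²/2)·2] / 0.4525 = [-0.0157 + 0.1424] / 0.4525 = 0.2799 ⇒ 0.28
d₂ = d₁ − σ√T = 0.2799 − 0.4525 = -0.1727 ⇒ -0.17
exp(−qT) = exp(−0.042·2) = 0.9194;  exp(−rT) = exp(−0.062·2) = 0.8834
P = 320·0.8834·N(0.17) − 315·0.9194·N(-0.28) = 320·0.8834·0.5675 − 315·0.9194·0.3897 = 160.4254 − 112.8614 = 47.5640

€47.56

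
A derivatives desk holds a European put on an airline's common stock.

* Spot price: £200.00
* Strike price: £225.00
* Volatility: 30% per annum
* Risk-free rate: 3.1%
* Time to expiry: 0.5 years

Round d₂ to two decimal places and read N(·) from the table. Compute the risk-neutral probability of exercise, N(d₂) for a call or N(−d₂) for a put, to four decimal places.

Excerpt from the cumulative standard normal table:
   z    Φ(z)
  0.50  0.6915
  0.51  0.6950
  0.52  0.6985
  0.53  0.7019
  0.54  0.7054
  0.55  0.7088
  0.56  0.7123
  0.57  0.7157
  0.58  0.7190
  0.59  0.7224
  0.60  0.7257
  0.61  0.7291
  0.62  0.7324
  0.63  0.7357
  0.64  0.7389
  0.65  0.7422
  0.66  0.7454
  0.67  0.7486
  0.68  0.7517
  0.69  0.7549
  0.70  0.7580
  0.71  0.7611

T = 0.5;  σ√T = 0.2121
d₁ = [ln(200/225) + (0.031 + 0.3²/2)·0.5] / 0.2121 = [-0.1178 + 0.0380] / 0.2121 = -0.3761 ⇒ -0.38
d₂ = d₁ − σ√T = -0.3761 − 0.2121 = -0.5882 ⇒ -0.59
Pr(exercise) under Q = N(−d₂) = N(0.59) = 0.7224

0.7224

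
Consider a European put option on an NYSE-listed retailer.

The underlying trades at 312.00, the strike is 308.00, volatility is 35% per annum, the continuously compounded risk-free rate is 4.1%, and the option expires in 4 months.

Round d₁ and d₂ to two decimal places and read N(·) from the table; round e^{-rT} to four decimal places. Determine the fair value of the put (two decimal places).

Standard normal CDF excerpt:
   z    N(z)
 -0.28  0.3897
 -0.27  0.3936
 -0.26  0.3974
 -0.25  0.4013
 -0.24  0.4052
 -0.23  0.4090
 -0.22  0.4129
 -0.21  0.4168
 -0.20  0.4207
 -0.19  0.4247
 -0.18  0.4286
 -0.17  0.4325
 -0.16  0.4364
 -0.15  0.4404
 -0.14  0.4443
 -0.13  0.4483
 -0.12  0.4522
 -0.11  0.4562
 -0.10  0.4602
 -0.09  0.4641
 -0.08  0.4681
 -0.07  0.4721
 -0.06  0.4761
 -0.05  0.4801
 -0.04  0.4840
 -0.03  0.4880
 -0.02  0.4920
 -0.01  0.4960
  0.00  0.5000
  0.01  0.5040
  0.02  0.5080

20.65

σ√T = 0.35·√0.3333 = 0.2021
d₁ = [ln(312/308) + (0.041 + 0.35²/2)·0.3333] / 0.2021 = [0.0129 + 0.0341] / 0.2021 = 0.2325 → 0.23
d₂ = d₁ − σ√T = 0.2325 − 0.2021 = 0.0305 → 0.03
e^(−rT) = e^(−0.041·0.3333) = 0.9864
N(−d₂) = N(-0.03) = 0.4880;  N(−d₁) = N(-0.23) = 0.4090
P = 308·0.9864·0.4880 − 312·0.4090 = 148.2599 − 127.6080 = 20.6519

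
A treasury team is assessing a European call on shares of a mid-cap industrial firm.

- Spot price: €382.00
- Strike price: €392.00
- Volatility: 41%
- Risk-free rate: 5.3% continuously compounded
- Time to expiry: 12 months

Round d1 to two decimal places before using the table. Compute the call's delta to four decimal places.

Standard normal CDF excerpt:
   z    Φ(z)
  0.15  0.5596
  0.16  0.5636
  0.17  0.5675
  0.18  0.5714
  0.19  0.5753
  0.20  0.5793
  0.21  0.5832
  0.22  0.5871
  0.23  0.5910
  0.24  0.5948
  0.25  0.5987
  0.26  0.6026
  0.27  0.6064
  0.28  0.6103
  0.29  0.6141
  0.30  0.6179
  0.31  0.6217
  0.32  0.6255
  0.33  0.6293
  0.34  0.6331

σ√T = 0.41 × 1.0000 = 0.4100
d₁ = [ln(382/392) + (0.053 + ½·0.41²)·1] / (σ√T) = (-0.0258 + 0.1370) / 0.4100 = 0.2712 which rounds to 0.27
N(d₁) = N(0.27) = 0.6064
Δ_call = N(d₁) = 0.6064

0.6064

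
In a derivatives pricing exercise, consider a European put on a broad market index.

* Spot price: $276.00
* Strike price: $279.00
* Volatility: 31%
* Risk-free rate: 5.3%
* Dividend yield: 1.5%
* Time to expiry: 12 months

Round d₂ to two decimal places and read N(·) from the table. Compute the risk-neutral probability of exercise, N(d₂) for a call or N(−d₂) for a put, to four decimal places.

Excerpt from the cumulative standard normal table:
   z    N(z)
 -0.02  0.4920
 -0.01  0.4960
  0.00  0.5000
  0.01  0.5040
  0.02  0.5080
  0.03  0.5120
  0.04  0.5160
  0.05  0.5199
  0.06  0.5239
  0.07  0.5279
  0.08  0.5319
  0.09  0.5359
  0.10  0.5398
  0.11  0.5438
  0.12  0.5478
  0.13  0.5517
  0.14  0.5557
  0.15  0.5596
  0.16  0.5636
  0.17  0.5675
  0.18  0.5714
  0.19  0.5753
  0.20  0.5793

0.5279

σ√T = 0.31 × 1.0000 = 0.3100
d₁ = [ln(276/279) + (0.053 − 0.015 + 0.31²/2)·1] / 0.3100 = [-0.0108 + 0.0861] / 0.3100 = 0.2427 → 0.24
d₂ = d₁ − σ√T = 0.2427 − 0.3100 = -0.0673 → -0.07
Risk-neutral Pr[S_T < K] = N(−d₂) = N(0.07) = 0.5279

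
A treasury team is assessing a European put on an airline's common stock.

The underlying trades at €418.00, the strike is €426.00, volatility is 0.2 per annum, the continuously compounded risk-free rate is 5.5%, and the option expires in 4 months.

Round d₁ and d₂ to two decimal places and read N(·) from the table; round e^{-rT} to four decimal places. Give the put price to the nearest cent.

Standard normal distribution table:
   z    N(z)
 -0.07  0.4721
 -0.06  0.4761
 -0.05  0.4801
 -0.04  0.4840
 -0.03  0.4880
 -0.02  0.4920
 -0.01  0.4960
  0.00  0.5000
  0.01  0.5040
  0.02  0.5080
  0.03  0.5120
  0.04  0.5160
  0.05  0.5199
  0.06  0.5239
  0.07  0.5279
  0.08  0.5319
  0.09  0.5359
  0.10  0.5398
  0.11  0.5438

σ√T = 0.2 × 0.5774 = 0.1155
ln(S/K) + (r + σ²/2)T = ln(418/426) + (0.055 + 0.2²/2)·0.3333 = -0.0190 + 0.0250 = 0.0060
d₁ = 0.0060 / 0.1155 = 0.0523 ⇒ 0.05
d₂ = d₁ − σ√T = 0.0523 − 0.1155 = -0.0631 ⇒ -0.06
exp(−rT) = exp(−0.055·0.3333) = 0.9818
N(−d₂) = N(0.06) = 0.5239;  N(−d₁) = N(-0.05) = 0.4801
P = 426·0.9818·0.5239 − 418·0.4801 = 219.1195 − 200.6818 = 18.4377

€18.44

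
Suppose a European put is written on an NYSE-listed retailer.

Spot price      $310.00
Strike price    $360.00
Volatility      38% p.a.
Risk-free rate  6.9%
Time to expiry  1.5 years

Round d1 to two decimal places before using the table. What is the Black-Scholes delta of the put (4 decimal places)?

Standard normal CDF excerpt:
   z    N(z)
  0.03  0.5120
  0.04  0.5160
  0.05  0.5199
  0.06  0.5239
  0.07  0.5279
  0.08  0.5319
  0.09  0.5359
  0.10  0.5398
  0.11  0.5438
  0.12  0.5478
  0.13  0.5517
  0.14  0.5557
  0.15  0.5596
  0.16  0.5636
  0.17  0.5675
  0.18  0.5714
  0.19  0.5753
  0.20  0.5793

-0.4483

σ√T = 0.38·√1.5 = 0.4654
d₁ = [ln(310/360) + (0.069 + ½·0.38²)·1.5] / (σ√T) = (-0.1495 + 0.2118) / 0.4654 = 0.1338 ≈ 0.13
N(d₁) = N(0.13) = 0.5517
Δ_put = N(d₁) − 1 = 0.5517 − 1 = -0.4483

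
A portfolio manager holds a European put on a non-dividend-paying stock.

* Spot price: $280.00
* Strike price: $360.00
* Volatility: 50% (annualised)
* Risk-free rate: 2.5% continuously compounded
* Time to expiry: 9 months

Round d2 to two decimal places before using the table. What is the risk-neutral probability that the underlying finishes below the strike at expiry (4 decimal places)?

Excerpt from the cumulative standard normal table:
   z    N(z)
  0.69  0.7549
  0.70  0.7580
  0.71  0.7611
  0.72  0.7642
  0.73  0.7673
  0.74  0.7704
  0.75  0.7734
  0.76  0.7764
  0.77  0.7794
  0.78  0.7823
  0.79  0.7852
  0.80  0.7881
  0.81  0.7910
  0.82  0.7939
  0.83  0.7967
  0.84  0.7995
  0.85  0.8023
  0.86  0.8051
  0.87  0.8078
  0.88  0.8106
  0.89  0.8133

0.7734

σ√T = 0.5 × 0.8660 = 0.4330
d₁ = [ln(280/360) + (0.025 + 0.5²/2)·0.75] / 0.4330 = [-0.2513 + 0.1125] / 0.4330 = -0.3206 ⇒ -0.32
d₂ = d₁ − σ√T = -0.3206 − 0.4330 = -0.7536 ⇒ -0.75
Pr(exercise) under Q = N(−d₂) = N(0.75) = 0.7734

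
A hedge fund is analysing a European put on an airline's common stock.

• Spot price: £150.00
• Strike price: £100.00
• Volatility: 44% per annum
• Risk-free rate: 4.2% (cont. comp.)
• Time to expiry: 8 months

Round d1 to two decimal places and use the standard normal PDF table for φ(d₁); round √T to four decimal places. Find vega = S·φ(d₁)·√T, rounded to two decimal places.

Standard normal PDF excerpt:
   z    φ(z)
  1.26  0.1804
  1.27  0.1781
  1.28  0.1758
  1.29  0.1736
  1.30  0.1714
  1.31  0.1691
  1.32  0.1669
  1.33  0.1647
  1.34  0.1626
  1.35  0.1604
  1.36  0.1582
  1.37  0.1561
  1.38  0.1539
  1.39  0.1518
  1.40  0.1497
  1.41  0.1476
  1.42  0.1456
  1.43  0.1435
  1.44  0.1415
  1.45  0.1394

σ√T = 0.44·√0.6667 = 0.3593
d₁ = [ln(150/100) + (0.042 + ½·0.44²)·0.6667] / (σ√T) = (0.4055 + 0.0925) / 0.3593 = 1.3862 → 1.39
√T = √0.6667 = 0.8165
φ(d₁) = φ(1.39) = 0.1518
vega = S·φ(d₁)·√T = 150·0.1518·0.8165 = 18.5917
(Call and put vega coincide under Black-Scholes.)

18.59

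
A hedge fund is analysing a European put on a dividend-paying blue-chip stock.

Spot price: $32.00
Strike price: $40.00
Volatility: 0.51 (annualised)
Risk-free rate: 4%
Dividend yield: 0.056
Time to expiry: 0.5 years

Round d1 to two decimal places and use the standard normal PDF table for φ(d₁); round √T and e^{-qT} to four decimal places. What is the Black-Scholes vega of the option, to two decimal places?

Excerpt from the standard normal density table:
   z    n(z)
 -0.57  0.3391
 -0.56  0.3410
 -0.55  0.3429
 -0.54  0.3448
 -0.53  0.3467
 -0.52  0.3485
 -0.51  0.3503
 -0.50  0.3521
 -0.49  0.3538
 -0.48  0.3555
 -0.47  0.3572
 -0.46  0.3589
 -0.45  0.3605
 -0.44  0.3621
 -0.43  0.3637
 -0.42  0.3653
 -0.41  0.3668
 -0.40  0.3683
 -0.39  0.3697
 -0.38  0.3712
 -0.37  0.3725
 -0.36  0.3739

σ√T = 0.51·√0.5 = 0.3606
d₁ = [ln(32/40) + (0.04 − 0.056 + ½·0.51²)·0.5] / (σ√T) = (-0.2231 + 0.0570) / 0.3606 = -0.4606 → -0.46
√T = √0.5 = 0.7071
φ(d₁) = φ(-0.46) = 0.3589
exp(−qT) = exp(−0.056·0.5) = 0.9724
vega = S·exp(−qT)·φ(d₁)·√T = 32·0.9724·0.3589·0.7071 = 7.8968

7.90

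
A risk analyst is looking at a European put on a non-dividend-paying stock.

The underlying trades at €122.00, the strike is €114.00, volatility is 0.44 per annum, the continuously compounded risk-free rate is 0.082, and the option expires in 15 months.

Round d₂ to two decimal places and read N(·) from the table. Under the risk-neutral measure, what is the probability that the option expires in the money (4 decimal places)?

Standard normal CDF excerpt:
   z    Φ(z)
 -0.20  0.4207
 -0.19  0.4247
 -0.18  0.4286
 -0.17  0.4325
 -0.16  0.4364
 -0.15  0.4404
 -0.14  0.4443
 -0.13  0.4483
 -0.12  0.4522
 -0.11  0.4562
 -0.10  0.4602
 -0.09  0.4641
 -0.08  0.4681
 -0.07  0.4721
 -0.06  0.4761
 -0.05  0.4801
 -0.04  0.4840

σ√T = 0.44 × 1.1180 = 0.4919
d₁ = [ln(122/114) + (0.082 + 0.44²/2)·1.25] / 0.4919 = [0.0678 + 0.2235] / 0.4919 = 0.5922 which rounds to 0.59
d₂ = d₁ − σ√T = 0.5922 − 0.4919 = 0.1003 which rounds to 0.10
Pr(exercise) under Q = N(−d₂) = N(-0.10) = 0.4602

0.4602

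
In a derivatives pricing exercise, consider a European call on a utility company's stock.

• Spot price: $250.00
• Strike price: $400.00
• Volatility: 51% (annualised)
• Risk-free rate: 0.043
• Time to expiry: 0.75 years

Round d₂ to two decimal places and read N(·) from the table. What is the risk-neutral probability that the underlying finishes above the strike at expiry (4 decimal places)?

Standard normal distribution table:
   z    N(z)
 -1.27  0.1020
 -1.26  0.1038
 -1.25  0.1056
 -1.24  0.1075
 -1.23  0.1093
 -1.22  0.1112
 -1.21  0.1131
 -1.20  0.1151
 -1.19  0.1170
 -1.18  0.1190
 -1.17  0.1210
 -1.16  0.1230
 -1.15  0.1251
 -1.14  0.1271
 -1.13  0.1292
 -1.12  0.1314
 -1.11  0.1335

σ√T = 0.51·√0.75 = 0.4417
d₁ = [ln(250/400) + (0.043 + 0.51²/2)·0.75] / 0.4417 = [-0.4700 + 0.1298] / 0.4417 = -0.7703 ≈ -0.77
d₂ = d₁ − σ√T = -0.7703 − 0.4417 = -1.2120 ≈ -1.21
Risk-neutral Pr[S_T > K] = N(d₂) = N(-1.21) = 0.1131

0.1131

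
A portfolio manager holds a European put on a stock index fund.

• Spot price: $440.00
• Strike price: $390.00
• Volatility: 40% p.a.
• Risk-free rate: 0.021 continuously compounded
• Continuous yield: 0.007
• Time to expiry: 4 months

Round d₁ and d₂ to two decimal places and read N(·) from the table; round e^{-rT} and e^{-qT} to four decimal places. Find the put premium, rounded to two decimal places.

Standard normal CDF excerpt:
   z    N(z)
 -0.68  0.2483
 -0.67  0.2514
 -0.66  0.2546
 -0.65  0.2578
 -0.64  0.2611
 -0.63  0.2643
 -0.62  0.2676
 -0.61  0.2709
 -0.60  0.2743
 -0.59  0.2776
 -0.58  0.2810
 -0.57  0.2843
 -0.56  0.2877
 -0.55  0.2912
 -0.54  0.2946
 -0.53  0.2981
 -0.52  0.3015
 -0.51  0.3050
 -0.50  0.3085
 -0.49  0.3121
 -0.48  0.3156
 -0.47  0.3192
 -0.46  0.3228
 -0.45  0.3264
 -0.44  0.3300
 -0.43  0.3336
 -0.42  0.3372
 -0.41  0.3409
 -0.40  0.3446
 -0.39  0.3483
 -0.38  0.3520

T = 0.3333;  σ√T = 0.2309
ln(S/K) + (r − q + σ²/2)T = ln(440/390) + (0.021 − 0.007 + 0.4²/2)·0.3333 = 0.1206 + 0.0313 = 0.1520
d₁ = 0.1520 / 0.2309 = 0.6580 → 0.66
d₂ = d₁ − σ√T = 0.6580 − 0.2309 = 0.4271 → 0.43
e^(−qT) = e^(−0.007·0.3333) = 0.9977;  e^(−rT) = e^(−0.021·0.3333) = 0.9930
N(−d₂) = N(-0.43) = 0.3336;  N(−d₁) = N(-0.66) = 0.2546
P = 390·0.9930·0.3336 − 440·0.9977·0.2546 = 129.1933 − 111.7663 = 17.4269

$17.43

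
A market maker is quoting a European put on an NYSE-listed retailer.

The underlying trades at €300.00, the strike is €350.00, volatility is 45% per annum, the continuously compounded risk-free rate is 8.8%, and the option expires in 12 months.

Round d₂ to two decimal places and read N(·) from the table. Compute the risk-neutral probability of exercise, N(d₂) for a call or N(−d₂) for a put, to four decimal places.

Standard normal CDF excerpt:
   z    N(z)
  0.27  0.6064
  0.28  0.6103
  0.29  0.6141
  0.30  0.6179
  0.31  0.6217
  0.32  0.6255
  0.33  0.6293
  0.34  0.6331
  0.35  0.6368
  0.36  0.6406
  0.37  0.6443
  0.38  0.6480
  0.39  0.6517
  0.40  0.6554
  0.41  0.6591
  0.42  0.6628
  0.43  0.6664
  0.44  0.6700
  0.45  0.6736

0.6443

σ√T = 0.45 × 1.0000 = 0.4500
d₁ = [ln(300/350) + (0.088 + 0.45²/2)·1] / 0.4500 = [-0.1542 + 0.1893] / 0.4500 = 0.0780 ≈ 0.08
d₂ = d₁ − σ√T = 0.0780 − 0.4500 = -0.3720 ≈ -0.37
Pr(exercise) under Q = N(−d₂) = N(0.37) = 0.6443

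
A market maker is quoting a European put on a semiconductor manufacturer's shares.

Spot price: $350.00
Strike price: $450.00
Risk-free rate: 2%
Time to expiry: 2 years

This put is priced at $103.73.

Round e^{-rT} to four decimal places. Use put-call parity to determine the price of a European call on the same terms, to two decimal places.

$21.37

exp(−rT) = exp(−0.02·2) = 0.9608
Put-call parity: C − P = S − K·e^(−rT) = 350 − 450·0.9608 = 350 − 432.3600 = -82.3600
C = P + (C − P) = 103.73 + (-82.3600) = 21.3700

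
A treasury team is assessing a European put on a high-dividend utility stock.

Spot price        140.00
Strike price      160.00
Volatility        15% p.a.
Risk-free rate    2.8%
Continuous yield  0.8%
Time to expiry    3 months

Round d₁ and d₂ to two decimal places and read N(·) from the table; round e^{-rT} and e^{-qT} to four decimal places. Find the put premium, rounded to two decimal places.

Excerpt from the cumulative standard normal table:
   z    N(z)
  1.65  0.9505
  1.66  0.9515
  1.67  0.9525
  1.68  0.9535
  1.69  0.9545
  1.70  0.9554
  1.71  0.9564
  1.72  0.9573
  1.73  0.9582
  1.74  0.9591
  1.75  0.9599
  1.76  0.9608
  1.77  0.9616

19.29

σ√T = 0.15 × 0.5000 = 0.0750
d₁ = [ln(140/160) + (0.028 − 0.008 + 0.15²/2)·0.25] / 0.0750 = [-0.1335 + 0.0078] / 0.0750 = -1.6763 → -1.68
d₂ = d₁ − σ√T = -1.6763 − 0.0750 = -1.7513 → -1.75
exp(−qT) = exp(−0.008·0.25) = 0.9980;  exp(−rT) = exp(−0.028·0.25) = 0.9930
N(−d₂) = N(1.75) = 0.9599;  N(−d₁) = N(1.68) = 0.9535
P = 160·0.9930·0.9599 − 140·0.9980·0.9535 = 152.5089 − 133.2230 = 19.2859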